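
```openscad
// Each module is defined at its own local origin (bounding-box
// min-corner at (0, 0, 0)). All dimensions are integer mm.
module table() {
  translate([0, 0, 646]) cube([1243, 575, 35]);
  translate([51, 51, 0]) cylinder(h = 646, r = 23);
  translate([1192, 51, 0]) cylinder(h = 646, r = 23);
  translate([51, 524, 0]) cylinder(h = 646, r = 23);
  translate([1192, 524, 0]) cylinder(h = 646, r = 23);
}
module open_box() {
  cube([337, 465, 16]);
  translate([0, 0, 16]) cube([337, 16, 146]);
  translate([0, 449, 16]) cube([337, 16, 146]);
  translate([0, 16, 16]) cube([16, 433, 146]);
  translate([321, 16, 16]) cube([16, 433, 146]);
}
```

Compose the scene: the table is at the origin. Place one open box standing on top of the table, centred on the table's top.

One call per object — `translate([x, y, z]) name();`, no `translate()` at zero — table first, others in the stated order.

table();
translate([453, 55, 681]) open_box();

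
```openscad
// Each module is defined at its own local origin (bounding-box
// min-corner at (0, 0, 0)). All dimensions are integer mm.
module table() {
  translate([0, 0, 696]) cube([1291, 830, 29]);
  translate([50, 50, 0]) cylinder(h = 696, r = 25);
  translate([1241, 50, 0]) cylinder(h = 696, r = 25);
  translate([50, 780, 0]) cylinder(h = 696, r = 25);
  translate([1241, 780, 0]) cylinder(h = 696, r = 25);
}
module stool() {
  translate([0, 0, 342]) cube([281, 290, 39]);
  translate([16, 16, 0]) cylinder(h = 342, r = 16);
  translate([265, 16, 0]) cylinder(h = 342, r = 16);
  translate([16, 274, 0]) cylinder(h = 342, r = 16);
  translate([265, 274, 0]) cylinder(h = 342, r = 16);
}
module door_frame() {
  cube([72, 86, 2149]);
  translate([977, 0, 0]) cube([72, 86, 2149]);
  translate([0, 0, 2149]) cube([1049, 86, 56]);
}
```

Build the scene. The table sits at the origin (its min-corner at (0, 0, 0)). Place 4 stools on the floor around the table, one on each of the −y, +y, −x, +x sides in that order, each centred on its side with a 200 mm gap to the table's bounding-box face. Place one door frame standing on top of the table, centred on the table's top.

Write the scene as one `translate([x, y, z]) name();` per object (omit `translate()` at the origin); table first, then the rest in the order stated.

table();
translate([505, -490, 0]) stool();
translate([505, 1030, 0]) stool();
translate([-481, 270, 0]) stool();
translate([1491, 270, 0]) stool();
translate([121, 372, 725]) door_frame();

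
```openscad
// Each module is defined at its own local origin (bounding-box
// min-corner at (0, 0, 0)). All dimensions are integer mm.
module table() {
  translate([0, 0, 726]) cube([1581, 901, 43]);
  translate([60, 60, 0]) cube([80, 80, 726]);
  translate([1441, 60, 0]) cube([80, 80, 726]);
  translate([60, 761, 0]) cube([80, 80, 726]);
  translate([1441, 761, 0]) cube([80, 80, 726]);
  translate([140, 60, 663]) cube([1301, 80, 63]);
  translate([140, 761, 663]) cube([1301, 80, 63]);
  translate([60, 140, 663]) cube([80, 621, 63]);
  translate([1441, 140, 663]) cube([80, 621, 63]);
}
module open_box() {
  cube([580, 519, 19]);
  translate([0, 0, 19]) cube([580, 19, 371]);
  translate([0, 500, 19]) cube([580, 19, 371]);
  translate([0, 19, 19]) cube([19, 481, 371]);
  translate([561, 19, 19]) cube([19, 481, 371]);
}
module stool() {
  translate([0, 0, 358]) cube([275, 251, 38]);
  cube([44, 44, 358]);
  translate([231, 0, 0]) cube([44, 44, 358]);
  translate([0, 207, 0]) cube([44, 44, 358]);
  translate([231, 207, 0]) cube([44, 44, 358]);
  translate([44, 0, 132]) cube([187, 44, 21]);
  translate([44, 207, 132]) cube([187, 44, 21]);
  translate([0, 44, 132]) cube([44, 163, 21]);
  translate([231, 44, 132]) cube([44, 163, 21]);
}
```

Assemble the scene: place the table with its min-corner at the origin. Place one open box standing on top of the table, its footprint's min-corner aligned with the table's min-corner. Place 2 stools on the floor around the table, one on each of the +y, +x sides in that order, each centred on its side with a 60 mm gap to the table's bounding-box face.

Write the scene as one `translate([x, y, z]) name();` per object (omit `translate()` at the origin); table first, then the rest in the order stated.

table();
translate([0, 0, 769]) open_box();
translate([653, 961, 0]) stool();
translate([1641, 325, 0]) stool();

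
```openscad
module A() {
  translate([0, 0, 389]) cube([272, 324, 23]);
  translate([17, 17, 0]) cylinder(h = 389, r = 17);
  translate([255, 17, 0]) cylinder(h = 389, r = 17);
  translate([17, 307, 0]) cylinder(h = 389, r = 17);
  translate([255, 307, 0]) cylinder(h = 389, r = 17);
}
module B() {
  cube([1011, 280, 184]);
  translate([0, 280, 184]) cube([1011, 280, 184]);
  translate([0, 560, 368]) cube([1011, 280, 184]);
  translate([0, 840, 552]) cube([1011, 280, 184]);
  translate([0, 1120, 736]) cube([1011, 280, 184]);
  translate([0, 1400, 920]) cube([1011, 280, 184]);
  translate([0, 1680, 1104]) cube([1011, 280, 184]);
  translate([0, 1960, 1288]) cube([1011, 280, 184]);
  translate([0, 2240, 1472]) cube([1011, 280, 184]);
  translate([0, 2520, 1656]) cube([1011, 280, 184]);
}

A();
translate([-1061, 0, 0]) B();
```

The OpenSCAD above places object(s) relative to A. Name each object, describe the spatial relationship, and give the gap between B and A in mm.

A is a stool. B is a staircase. The staircase is on the floor beside the stool on its −x side. The gap between the staircase and the stool is 50 mm.

The staircase's nearest face is 50 mm from the stool's −x face.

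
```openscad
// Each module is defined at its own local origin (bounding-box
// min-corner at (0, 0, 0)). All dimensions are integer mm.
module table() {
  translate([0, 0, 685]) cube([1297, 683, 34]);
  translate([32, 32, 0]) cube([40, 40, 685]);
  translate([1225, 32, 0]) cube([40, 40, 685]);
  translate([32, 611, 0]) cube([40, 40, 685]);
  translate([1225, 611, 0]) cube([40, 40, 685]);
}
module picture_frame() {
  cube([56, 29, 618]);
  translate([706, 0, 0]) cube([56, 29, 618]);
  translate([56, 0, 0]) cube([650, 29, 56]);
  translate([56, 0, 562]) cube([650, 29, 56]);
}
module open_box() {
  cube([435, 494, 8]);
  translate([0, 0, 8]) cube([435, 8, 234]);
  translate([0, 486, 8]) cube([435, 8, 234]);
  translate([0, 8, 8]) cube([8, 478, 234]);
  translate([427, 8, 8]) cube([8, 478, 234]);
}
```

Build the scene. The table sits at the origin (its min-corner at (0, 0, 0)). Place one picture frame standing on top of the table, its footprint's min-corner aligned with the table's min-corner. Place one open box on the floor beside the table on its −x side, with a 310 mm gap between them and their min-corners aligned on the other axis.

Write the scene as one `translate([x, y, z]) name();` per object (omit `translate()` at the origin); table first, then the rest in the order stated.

table();
translate([0, 0, 719]) picture_frame();
translate([-745, 0, 0]) open_box();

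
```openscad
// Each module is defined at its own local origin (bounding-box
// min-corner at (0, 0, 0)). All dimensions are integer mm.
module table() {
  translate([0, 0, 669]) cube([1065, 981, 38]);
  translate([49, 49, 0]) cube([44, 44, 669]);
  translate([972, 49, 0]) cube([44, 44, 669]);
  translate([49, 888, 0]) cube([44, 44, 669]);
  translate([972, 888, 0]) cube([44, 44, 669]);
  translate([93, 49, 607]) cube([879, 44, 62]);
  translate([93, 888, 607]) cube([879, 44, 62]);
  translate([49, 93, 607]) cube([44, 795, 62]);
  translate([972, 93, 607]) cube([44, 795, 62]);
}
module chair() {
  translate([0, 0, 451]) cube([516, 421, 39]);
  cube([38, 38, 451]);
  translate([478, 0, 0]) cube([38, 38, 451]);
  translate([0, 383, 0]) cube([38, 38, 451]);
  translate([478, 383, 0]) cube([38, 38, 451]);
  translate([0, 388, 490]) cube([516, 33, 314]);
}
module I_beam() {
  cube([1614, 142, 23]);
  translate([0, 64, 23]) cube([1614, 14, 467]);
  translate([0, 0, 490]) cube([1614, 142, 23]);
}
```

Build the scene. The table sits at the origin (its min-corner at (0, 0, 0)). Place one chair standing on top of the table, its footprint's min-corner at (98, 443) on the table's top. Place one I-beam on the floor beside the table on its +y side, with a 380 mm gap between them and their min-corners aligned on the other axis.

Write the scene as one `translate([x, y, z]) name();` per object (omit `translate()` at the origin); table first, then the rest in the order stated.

table();
translate([98, 443, 707]) chair();
translate([0, 1361, 0]) I_beam();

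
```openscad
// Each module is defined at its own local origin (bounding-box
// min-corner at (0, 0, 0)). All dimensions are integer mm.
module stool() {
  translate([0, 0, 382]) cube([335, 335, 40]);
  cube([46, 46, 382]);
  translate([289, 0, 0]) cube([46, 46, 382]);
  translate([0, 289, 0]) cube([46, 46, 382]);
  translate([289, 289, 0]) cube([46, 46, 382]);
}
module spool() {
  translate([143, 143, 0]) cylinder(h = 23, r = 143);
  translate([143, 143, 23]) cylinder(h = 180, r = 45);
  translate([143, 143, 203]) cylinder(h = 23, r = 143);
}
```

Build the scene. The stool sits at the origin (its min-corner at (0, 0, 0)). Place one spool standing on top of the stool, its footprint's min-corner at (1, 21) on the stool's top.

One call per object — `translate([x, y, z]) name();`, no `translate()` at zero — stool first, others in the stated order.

stool();
translate([1, 21, 422]) spool();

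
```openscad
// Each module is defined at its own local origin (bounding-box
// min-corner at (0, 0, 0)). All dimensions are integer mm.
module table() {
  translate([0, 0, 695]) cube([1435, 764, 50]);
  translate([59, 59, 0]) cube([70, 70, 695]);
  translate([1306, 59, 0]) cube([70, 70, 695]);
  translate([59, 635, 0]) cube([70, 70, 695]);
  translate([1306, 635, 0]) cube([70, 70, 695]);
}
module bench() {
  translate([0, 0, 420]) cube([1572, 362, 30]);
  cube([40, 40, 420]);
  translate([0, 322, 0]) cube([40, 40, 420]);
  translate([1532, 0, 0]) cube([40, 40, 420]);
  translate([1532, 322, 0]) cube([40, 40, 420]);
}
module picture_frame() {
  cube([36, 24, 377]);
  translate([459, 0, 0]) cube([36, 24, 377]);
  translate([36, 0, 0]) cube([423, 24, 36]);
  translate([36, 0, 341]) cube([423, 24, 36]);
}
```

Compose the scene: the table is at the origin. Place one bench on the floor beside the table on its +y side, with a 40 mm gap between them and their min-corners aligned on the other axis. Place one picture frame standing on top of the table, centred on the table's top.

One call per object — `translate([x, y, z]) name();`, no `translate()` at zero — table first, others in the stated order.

table();
translate([0, 804, 0]) bench();
translate([470, 370, 745]) picture_frame();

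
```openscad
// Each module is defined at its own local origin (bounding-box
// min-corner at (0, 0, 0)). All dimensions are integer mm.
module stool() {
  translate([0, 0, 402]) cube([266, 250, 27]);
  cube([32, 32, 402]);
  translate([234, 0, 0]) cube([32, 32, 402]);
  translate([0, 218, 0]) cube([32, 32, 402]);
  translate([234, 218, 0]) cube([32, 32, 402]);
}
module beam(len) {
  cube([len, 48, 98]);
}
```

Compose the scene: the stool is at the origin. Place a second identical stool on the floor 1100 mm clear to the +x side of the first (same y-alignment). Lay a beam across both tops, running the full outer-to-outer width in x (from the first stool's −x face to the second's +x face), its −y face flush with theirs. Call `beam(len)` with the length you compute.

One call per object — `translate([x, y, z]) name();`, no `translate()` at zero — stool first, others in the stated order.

stool();
translate([1366, 0, 0]) stool();
translate([0, 0, 429]) beam(1632);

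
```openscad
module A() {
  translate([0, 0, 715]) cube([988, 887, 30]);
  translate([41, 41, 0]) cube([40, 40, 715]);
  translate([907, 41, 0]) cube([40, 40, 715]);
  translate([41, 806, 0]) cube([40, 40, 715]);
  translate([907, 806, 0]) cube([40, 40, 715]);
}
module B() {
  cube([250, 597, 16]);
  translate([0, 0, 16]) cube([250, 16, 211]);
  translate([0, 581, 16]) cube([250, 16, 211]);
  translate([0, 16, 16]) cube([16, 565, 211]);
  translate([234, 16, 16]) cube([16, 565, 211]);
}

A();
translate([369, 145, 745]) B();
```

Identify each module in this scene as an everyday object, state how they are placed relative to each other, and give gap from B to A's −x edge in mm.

The open box's min-x is at 369; the table's min-x is 0; gap = 369 mm.

A is a table. B is an open box. The open box is on top of the table, centred. The gap from the open box to the table's −x edge is 369 mm.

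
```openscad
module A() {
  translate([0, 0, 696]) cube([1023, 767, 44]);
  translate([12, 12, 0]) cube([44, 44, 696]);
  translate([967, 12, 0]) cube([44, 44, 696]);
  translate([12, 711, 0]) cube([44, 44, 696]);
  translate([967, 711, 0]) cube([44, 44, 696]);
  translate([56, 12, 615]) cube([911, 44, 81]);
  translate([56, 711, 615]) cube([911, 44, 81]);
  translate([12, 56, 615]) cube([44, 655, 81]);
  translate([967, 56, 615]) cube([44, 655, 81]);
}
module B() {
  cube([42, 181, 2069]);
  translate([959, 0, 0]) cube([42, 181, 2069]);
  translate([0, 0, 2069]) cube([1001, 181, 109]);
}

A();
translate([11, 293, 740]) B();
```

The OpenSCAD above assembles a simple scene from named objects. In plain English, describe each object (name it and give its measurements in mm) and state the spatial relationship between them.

A is a table with a 1023×767 mm rectangular top, 44 mm thick, top surface at z = 740 mm, supported by four 44×44 mm square legs, each inset 12 mm from the nearest pair of top edges, running from the floor. Four apron rails, 44 mm thick and 81 mm tall, run between adjacent legs with their top edges flush with the underside of the top and their outer faces flush with the legs' outer faces.

B is a door frame. The clear opening is 917 mm wide and 2069 mm high. Two 42 mm wide jambs, 181 mm deep, stand either side of the opening from the floor to the top of the opening. A 109 mm thick head sits across the top of both jambs, spanning the full outside width of the frame.

The door frame is on top of the table, centred.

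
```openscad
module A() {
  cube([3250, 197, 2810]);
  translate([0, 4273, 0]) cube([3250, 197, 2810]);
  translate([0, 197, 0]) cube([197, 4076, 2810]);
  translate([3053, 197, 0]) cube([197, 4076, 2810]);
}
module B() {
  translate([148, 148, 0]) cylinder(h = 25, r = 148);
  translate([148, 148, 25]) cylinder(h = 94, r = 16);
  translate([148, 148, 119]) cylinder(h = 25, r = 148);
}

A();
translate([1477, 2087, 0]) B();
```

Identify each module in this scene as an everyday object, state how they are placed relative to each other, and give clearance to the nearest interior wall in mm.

Clearances: x = 1280, y = 1890; minimum 1280 mm.

A is a house frame. B is a spool. The spool sits inside the house frame, centred. The clearance to the nearest interior wall is 1280 mm.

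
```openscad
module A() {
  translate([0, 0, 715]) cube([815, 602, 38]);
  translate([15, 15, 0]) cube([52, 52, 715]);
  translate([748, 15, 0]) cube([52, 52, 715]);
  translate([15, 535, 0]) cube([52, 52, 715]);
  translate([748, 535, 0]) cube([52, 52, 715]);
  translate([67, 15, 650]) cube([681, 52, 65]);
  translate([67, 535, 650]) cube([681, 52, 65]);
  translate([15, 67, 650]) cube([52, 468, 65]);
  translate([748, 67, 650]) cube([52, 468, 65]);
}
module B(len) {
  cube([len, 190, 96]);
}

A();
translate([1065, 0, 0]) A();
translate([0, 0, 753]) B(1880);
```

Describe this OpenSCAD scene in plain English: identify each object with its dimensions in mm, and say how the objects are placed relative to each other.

A is a table with a 815×602 mm rectangular top, 38 mm thick, top surface at z = 753 mm, supported by four 52×52 mm square legs, each inset 15 mm from the nearest pair of top edges, running from the floor. Four apron rails, 52 mm thick and 65 mm tall, run between adjacent legs with their top edges flush with the underside of the top and their outer faces flush with the legs' outer faces.

B is a rectangular beam 1880 mm long (x), 190 mm deep (y), 96 mm thick (z).

The beam spans the tops of two tables placed 250 mm apart, resting at z = 753 mm.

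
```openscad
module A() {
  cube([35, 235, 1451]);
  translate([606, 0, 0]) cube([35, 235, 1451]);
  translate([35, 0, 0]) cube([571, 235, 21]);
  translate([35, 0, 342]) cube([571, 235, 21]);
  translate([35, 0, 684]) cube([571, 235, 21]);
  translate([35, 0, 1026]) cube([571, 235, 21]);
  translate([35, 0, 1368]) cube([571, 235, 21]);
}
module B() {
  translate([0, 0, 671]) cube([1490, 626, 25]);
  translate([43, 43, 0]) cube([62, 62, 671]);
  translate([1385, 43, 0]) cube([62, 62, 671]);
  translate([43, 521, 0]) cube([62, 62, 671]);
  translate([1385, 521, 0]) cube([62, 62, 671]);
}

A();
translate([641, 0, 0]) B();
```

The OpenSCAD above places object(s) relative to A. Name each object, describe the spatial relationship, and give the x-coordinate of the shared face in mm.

A is a bookshelf. B is a table. The table is against the bookshelf's +x side, with their −y faces flush. The x-coordinate of the shared face is 641 mm.

The bookshelf's +x face and the table's −x face are both at x = 641 mm.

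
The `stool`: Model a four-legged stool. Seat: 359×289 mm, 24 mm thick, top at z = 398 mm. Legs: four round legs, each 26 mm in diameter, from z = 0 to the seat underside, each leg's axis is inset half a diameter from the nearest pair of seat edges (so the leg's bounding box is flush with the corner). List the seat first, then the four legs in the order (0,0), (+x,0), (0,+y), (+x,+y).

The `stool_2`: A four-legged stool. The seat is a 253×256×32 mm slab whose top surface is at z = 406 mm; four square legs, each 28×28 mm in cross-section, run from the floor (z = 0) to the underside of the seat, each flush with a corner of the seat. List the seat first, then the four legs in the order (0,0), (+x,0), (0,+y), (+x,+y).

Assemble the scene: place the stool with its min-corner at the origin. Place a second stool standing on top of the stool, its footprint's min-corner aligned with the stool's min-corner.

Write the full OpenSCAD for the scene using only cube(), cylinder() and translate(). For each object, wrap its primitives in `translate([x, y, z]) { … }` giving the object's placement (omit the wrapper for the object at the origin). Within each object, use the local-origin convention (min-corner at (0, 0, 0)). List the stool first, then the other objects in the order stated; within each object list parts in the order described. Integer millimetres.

translate([0, 0, 374]) cube([359, 289, 24]);
translate([13, 13, 0]) cylinder(h = 374, r = 13);
translate([346, 13, 0]) cylinder(h = 374, r = 13);
translate([13, 276, 0]) cylinder(h = 374, r = 13);
translate([346, 276, 0]) cylinder(h = 374, r = 13);
translate([0, 0, 398]) {
  translate([0, 0, 374]) cube([253, 256, 32]);
  cube([28, 28, 374]);
  translate([225, 0, 0]) cube([28, 28, 374]);
  translate([0, 228, 0]) cube([28, 28, 374]);
  translate([225, 228, 0]) cube([28, 28, 374]);
}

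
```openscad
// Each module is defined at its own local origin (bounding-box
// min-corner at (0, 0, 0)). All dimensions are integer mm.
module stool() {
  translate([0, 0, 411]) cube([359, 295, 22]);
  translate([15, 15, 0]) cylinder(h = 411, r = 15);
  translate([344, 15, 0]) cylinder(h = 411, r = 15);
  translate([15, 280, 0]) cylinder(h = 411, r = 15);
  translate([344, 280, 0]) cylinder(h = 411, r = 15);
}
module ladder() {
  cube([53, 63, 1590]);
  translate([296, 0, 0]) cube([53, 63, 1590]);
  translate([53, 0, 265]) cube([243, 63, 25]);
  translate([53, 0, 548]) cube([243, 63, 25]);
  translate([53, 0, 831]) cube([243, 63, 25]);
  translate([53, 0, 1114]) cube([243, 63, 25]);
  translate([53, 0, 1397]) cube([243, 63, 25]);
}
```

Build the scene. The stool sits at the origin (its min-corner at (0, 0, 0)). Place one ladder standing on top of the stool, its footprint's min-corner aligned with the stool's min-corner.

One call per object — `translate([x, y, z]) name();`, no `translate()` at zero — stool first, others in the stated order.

stool();
translate([0, 0, 433]) ladder();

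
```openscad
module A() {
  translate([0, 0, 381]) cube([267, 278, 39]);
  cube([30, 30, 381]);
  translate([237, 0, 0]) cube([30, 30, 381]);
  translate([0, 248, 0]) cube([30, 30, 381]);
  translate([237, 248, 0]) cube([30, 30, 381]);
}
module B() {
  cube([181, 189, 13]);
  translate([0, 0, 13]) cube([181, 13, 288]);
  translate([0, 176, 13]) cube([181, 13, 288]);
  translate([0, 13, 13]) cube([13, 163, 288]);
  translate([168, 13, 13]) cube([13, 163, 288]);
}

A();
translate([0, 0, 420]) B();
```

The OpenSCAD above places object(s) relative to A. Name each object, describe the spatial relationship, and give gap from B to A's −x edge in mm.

A is a stool. B is an open box. The open box is on top of the stool. The gap from the open box to the stool's −x edge is 0 mm.

The open box's min-x is at 0; the stool's min-x is 0; gap = 0 mm.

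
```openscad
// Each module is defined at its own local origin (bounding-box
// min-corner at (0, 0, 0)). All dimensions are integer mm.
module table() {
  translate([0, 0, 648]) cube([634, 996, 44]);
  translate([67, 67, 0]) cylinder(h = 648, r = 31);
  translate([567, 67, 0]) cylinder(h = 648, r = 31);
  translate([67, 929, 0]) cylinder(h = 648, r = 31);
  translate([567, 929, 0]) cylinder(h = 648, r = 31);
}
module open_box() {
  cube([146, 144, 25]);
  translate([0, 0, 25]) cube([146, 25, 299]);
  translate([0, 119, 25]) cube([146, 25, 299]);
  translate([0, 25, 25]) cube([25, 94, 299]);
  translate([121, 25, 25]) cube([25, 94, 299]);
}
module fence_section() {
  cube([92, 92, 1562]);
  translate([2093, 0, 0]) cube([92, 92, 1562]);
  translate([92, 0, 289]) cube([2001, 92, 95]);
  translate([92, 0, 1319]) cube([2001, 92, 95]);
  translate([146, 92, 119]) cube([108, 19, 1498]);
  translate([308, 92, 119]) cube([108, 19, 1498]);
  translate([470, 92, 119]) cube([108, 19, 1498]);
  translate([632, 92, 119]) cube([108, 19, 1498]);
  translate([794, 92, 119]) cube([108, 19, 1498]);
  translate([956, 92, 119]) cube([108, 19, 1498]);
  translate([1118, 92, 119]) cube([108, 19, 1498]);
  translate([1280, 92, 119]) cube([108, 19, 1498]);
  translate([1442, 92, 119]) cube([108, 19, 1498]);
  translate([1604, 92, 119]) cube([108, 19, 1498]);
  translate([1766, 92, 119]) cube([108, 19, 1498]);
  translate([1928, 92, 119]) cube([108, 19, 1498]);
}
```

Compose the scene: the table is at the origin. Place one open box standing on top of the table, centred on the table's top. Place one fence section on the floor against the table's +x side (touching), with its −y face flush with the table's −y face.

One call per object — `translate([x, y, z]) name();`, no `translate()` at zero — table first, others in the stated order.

table();
translate([244, 426, 692]) open_box();
translate([634, 0, 0]) fence_section();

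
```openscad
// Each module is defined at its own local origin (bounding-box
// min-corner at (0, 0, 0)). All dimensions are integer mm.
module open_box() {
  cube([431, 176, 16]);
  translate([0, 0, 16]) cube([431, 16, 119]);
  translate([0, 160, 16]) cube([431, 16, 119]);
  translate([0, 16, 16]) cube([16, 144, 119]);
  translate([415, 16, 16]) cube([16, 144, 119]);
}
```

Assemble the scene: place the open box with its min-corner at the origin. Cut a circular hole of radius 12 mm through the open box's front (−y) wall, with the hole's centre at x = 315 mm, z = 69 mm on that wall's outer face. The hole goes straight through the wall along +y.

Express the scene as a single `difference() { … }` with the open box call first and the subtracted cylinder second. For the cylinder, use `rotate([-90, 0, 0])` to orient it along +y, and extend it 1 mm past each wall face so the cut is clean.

difference() {
  open_box();
  translate([315, -1, 69]) rotate([-90, 0, 0]) cylinder(h = 18, r = 12);
}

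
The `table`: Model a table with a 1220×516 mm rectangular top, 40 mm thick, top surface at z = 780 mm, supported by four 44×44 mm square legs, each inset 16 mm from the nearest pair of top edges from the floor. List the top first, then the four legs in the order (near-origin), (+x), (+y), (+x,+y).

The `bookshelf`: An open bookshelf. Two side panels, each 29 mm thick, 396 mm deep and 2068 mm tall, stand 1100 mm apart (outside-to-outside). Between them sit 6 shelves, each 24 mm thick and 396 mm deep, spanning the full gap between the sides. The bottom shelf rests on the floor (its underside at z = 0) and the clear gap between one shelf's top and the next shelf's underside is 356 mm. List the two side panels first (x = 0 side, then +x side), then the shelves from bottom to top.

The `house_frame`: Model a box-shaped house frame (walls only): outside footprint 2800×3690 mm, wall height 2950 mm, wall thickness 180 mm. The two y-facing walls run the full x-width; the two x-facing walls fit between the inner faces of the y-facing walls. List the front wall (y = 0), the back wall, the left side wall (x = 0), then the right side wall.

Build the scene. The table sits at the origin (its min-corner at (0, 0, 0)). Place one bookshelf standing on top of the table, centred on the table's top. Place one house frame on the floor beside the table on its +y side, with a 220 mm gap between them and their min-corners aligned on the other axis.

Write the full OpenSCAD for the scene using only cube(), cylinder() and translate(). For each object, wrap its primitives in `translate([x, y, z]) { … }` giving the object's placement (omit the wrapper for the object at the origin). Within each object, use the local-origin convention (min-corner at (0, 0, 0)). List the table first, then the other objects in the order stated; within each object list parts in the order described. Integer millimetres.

translate([0, 0, 740]) cube([1220, 516, 40]);
translate([16, 16, 0]) cube([44, 44, 740]);
translate([1160, 16, 0]) cube([44, 44, 740]);
translate([16, 456, 0]) cube([44, 44, 740]);
translate([1160, 456, 0]) cube([44, 44, 740]);
translate([60, 60, 780]) {
  cube([29, 396, 2068]);
  translate([1071, 0, 0]) cube([29, 396, 2068]);
  translate([29, 0, 0]) cube([1042, 396, 24]);
  translate([29, 0, 380]) cube([1042, 396, 24]);
  translate([29, 0, 760]) cube([1042, 396, 24]);
  translate([29, 0, 1140]) cube([1042, 396, 24]);
  translate([29, 0, 1520]) cube([1042, 396, 24]);
  translate([29, 0, 1900]) cube([1042, 396, 24]);
}
translate([0, 736, 0]) {
  cube([2800, 180, 2950]);
  translate([0, 3510, 0]) cube([2800, 180, 2950]);
  translate([0, 180, 0]) cube([180, 3330, 2950]);
  translate([2620, 180, 0]) cube([180, 3330, 2950]);
}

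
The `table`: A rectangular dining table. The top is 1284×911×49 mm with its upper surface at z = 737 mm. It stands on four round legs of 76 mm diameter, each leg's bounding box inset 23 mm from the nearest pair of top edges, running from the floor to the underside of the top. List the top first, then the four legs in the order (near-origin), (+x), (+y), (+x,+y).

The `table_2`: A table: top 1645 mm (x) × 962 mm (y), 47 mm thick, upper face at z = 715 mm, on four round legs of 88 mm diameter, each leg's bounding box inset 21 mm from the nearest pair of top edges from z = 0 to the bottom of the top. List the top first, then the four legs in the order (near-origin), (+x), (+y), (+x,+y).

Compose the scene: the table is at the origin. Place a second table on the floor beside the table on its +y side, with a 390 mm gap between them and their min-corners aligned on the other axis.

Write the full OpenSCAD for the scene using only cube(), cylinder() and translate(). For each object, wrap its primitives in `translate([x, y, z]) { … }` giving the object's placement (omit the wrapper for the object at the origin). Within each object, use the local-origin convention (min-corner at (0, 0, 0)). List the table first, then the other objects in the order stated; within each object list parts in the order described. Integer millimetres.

translate([0, 0, 688]) cube([1284, 911, 49]);
translate([61, 61, 0]) cylinder(h = 688, r = 38);
translate([1223, 61, 0]) cylinder(h = 688, r = 38);
translate([61, 850, 0]) cylinder(h = 688, r = 38);
translate([1223, 850, 0]) cylinder(h = 688, r = 38);
translate([0, 1301, 0]) {
  translate([0, 0, 668]) cube([1645, 962, 47]);
  translate([65, 65, 0]) cylinder(h = 668, r = 44);
  translate([1580, 65, 0]) cylinder(h = 668, r = 44);
  translate([65, 897, 0]) cylinder(h = 668, r = 44);
  translate([1580, 897, 0]) cylinder(h = 668, r = 44);
}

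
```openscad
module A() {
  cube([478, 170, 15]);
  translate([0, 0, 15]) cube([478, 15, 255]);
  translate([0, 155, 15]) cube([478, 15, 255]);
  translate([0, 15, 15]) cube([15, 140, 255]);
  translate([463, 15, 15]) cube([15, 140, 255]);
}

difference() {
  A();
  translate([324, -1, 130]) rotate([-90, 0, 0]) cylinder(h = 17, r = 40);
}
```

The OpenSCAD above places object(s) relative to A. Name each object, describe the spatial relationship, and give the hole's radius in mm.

The subtracted cylinder has r = 40 mm.

A is an open box. The open box has a circular hole through its front wall. The hole's radius is 40 mm.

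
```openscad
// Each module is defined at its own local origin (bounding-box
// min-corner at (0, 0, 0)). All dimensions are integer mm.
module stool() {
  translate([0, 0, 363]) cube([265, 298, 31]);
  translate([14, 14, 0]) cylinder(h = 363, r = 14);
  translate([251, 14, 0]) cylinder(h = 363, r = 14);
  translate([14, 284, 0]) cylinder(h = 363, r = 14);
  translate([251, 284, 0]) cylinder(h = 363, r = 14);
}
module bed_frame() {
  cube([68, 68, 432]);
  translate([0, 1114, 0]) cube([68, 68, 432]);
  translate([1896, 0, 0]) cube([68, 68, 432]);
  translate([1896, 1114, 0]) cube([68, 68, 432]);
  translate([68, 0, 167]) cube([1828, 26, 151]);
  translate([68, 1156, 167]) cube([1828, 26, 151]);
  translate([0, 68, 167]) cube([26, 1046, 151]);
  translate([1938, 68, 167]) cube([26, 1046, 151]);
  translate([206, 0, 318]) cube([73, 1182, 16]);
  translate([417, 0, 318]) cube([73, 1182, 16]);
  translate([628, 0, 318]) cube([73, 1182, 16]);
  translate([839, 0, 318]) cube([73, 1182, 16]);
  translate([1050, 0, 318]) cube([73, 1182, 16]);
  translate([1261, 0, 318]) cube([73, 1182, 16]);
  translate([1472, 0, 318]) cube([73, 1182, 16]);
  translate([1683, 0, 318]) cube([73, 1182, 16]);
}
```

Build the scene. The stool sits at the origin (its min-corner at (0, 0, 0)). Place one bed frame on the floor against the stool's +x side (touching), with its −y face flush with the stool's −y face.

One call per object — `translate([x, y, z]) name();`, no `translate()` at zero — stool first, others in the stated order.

stool();
translate([265, 0, 0]) bed_frame();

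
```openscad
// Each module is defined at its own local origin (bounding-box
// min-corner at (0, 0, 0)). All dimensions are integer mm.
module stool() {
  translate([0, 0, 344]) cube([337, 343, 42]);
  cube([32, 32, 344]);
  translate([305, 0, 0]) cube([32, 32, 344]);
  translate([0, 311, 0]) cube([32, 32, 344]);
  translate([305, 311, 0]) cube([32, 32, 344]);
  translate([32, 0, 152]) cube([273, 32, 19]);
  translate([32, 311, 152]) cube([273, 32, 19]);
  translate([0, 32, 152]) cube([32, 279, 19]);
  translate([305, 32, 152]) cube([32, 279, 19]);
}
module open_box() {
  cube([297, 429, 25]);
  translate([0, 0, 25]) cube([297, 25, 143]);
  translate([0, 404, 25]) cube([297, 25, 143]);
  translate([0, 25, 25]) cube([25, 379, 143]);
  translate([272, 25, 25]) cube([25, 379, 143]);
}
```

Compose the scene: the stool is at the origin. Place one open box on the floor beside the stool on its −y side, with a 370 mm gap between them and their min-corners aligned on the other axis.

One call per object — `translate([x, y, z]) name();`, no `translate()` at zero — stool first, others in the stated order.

stool();
translate([0, -799, 0]) open_box();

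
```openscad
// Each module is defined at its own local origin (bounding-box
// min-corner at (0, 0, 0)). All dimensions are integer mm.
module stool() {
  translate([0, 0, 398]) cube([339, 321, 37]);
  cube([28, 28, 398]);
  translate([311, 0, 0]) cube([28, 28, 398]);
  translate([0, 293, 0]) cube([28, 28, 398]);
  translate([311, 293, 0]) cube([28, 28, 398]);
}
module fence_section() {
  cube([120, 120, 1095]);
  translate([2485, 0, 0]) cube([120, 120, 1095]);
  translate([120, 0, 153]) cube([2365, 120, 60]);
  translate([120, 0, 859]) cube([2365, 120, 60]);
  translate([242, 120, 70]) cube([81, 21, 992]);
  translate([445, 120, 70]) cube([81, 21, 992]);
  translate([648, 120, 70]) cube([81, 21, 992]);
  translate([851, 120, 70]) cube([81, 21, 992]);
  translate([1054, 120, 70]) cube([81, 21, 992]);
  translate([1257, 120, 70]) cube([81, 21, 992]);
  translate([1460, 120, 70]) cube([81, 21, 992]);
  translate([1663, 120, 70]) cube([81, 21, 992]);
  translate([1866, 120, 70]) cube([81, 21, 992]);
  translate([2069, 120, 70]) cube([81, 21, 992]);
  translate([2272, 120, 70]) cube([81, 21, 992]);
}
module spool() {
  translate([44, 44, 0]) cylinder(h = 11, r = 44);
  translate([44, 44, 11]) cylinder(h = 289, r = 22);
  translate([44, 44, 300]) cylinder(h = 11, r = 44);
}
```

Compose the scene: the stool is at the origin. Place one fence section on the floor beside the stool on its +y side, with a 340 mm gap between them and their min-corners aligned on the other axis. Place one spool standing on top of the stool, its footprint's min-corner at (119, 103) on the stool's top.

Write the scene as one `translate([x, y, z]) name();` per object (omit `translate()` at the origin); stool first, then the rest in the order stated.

stool();
translate([0, 661, 0]) fence_section();
translate([119, 103, 435]) spool();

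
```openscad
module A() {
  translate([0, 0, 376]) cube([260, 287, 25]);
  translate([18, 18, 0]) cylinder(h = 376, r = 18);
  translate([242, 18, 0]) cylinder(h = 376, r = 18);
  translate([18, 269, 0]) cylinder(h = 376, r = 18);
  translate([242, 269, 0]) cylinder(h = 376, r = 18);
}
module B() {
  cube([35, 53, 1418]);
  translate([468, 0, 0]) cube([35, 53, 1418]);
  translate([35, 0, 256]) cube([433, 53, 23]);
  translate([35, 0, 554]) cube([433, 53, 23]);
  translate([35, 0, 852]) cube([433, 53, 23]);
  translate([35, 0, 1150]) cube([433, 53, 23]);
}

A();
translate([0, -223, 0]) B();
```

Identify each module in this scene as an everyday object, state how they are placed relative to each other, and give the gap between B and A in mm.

The ladder's nearest face is 170 mm from the stool's −y face.

A is a stool. B is a ladder. The ladder is on the floor beside the stool on its −y side. The gap between the ladder and the stool is 170 mm.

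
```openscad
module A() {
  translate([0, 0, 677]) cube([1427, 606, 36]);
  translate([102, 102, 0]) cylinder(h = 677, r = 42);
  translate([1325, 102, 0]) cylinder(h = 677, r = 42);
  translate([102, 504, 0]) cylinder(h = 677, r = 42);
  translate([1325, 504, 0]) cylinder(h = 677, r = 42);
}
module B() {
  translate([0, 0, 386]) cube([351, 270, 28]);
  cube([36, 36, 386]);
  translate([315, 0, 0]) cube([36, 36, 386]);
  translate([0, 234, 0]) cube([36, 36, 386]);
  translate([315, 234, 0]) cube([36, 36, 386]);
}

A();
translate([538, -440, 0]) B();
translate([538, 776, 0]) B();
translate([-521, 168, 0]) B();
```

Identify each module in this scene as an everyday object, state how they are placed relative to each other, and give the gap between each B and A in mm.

A is a table. B is a stool. Three stools sit around the table at the −y, +y, −x sides. The gap between each stool and the table is 170 mm.

Each stool's nearest face is 170 mm from the table's bounding box.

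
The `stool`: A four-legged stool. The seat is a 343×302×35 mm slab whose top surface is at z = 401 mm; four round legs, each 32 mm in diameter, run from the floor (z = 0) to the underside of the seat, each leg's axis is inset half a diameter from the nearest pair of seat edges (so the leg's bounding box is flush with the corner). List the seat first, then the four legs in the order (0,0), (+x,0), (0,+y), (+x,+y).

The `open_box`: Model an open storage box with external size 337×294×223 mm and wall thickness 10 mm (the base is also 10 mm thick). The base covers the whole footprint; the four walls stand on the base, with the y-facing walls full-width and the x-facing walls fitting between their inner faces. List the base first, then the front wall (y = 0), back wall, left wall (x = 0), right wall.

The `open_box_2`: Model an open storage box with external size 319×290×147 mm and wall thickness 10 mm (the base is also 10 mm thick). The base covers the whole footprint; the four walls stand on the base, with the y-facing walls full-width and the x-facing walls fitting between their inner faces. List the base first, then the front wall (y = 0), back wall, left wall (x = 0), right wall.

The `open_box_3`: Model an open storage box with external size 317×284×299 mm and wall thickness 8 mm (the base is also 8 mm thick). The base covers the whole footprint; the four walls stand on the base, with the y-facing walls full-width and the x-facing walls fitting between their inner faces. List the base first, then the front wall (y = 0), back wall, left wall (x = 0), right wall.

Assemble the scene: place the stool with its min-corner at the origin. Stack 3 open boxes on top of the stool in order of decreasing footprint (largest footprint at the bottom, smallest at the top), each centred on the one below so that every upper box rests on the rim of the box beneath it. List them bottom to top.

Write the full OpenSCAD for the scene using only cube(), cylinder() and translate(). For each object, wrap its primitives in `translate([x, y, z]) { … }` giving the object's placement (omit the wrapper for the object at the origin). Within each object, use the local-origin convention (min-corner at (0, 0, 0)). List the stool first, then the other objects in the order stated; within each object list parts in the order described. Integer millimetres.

translate([0, 0, 366]) cube([343, 302, 35]);
translate([16, 16, 0]) cylinder(h = 366, r = 16);
translate([327, 16, 0]) cylinder(h = 366, r = 16);
translate([16, 286, 0]) cylinder(h = 366, r = 16);
translate([327, 286, 0]) cylinder(h = 366, r = 16);
translate([3, 4, 401]) {
  cube([337, 294, 10]);
  translate([0, 0, 10]) cube([337, 10, 213]);
  translate([0, 284, 10]) cube([337, 10, 213]);
  translate([0, 10, 10]) cube([10, 274, 213]);
  translate([327, 10, 10]) cube([10, 274, 213]);
}
translate([12, 6, 624]) {
  cube([319, 290, 10]);
  translate([0, 0, 10]) cube([319, 10, 137]);
  translate([0, 280, 10]) cube([319, 10, 137]);
  translate([0, 10, 10]) cube([10, 270, 137]);
  translate([309, 10, 10]) cube([10, 270, 137]);
}
translate([13, 9, 771]) {
  cube([317, 284, 8]);
  translate([0, 0, 8]) cube([317, 8, 291]);
  translate([0, 276, 8]) cube([317, 8, 291]);
  translate([0, 8, 8]) cube([8, 268, 291]);
  translate([309, 8, 8]) cube([8, 268, 291]);
}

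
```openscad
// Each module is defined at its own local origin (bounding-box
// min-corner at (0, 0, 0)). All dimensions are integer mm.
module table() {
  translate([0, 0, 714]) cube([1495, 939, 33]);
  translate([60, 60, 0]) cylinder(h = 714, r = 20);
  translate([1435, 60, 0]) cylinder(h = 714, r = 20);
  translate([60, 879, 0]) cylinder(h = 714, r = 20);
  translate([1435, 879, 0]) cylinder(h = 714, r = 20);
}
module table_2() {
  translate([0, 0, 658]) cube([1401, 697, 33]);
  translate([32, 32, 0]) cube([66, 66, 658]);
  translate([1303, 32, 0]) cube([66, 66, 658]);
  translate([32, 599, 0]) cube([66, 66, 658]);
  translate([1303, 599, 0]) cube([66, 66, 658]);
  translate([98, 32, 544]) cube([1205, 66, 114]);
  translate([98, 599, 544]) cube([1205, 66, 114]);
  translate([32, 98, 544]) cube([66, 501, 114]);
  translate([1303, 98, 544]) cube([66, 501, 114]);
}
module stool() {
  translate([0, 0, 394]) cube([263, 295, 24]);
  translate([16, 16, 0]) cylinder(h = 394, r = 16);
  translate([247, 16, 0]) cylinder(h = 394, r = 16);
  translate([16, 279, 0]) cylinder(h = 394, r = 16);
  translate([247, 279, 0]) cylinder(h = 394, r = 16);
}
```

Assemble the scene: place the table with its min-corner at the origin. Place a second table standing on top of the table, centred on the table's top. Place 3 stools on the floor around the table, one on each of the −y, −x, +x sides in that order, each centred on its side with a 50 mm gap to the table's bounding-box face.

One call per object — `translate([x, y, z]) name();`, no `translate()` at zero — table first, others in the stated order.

table();
translate([47, 121, 747]) table_2();
translate([616, -345, 0]) stool();
translate([-313, 322, 0]) stool();
translate([1545, 322, 0]) stool();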